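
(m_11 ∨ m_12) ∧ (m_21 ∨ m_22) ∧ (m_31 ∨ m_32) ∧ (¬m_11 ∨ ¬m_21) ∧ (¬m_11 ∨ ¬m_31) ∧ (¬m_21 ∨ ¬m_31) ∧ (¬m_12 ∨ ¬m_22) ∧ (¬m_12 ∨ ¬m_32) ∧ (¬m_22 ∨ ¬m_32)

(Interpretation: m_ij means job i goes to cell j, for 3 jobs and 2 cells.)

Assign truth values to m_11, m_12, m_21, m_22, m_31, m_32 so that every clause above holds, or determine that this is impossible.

UNSATISFIABLE

Suppose m_11 = True.
From the singleton clause (¬m_21), m_21 = False.
From the singleton clause (m_22), m_22 = True.
From the singleton clause (¬m_31), m_31 = False.
From the singleton clause (m_32), m_32 = True.
But (¬m_32) is also a unit clause — contradiction.
Undo m_11 and try m_11 = False.
From the singleton clause (m_12), m_12 = True.
From the singleton clause (¬m_22), m_22 = False.
From the singleton clause (m_21), m_21 = True.
From the singleton clause (¬m_31), m_31 = False.
From the singleton clause (m_32), m_32 = True.
But (¬m_32) is also a unit clause — contradiction.
Both values of m_11 lead to a conflict.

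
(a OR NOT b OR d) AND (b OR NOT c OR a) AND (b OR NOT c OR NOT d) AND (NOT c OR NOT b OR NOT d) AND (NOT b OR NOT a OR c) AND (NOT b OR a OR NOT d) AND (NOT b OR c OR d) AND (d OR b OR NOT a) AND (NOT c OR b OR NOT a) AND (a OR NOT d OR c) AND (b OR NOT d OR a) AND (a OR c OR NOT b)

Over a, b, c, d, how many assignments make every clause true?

There are 2^4 = 16 truth assignments over (a, b, c, d).
Split on d. With d = true, the clauses containing d are satisfied and NOT d drops from the rest; 1 of the 2^3 = 8 assignments to the other variables satisfy what remains.
With d = false, by the same count on the reduced clause set, 2 assignments work.
Total: 1 + 2 = 3.

3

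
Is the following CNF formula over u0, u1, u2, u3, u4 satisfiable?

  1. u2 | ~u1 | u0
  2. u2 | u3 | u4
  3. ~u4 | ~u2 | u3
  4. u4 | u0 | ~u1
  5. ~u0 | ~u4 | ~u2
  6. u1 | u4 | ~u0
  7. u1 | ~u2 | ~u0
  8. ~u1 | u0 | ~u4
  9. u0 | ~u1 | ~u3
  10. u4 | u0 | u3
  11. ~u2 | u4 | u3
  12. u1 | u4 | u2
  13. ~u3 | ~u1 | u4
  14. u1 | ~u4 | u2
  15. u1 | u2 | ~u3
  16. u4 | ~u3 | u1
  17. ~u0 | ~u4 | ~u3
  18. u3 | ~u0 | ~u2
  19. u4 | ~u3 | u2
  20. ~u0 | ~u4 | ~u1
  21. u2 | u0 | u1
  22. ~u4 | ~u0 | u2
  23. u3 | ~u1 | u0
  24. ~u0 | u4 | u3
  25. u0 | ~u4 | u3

Yes

Case u2 = 1:
Case u4 = 1:
From the singleton clause (u3), u3 = 1.
From the singleton clause (~u0), u0 = 0.
From the singleton clause (~u1), u1 = 0.
Every clause now holds.
A satisfying assignment: u0=0, u1=0, u2=1, u3=1, u4=1.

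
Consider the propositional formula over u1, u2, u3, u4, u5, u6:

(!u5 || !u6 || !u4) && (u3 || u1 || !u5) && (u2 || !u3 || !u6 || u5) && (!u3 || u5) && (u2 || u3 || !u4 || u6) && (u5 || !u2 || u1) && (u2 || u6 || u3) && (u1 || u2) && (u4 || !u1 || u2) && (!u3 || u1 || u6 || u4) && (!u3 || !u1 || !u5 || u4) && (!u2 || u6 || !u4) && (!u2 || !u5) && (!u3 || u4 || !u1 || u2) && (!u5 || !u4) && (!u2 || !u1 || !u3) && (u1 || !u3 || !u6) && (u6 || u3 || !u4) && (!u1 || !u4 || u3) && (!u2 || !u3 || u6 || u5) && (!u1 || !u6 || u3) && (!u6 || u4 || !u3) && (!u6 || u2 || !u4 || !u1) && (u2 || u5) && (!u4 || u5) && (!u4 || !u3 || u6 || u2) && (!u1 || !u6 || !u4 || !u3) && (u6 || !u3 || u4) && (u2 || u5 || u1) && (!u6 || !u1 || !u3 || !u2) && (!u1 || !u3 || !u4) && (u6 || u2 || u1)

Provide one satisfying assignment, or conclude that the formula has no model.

Case u3 = false:
Case u1 = true:
The clause (!u4) is unit, so u4 = false.
The clause (u2) is unit, so u2 = true.
The clause (!u5) is unit, so u5 = false.
The clause (!u6) is unit, so u6 = false.
All clauses are satisfied.

u1 ↦ true, u2 ↦ true, u3 ↦ false, u4 ↦ false, u5 ↦ false, u6 ↦ false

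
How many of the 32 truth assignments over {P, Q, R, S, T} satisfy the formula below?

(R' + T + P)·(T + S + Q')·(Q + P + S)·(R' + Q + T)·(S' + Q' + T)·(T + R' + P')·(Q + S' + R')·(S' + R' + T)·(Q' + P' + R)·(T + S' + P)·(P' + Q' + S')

11

There are 2^5 = 32 truth assignments over (P, Q, R, S, T).
Split on Q. With Q = 1, the clauses containing Q are satisfied and Q' drops from the rest; 5 of the 2^4 = 16 assignments to the other variables satisfy what remains.
With Q = 0, by the same count on the reduced clause set, 6 assignments work.
(One model: P=F, Q=F, R=F, S=T, T=T.)
Total: 5 + 6 = 11.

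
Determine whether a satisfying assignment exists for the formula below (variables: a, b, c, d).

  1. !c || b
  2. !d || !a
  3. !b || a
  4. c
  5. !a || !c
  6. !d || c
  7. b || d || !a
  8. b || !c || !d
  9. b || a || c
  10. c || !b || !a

From the singleton clause (c), c = true.
From the singleton clause (b), b = true.
From the singleton clause (a), a = true.
Now (!a) is unsatisfied and unit — conflict.
No assignment satisfies every clause.

No, unsatisfiable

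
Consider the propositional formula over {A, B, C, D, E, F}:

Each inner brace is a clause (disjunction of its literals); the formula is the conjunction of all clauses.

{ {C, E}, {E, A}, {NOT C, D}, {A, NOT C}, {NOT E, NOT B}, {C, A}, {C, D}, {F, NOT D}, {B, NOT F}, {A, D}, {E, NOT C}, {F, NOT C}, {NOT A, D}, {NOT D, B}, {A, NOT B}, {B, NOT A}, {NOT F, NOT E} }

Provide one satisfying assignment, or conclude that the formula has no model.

UNSATISFIABLE

Case C = true:
The clause (D) is unit, so D = true.
The clause (A) is unit, so A = true.
The clause (F) is unit, so F = true.
The clause (B) is unit, so B = true.
The clause (NOT E) is unit, so E = false.
But (E) is also a unit clause — contradiction.
So C must be the other value — set C = false.
The clause (E) is unit, so E = true.
The clause (NOT B) is unit, so B = false.
The clause (A) is unit, so A = true.
But (NOT A) is also a unit clause — contradiction.
Neither C = true nor C = false works.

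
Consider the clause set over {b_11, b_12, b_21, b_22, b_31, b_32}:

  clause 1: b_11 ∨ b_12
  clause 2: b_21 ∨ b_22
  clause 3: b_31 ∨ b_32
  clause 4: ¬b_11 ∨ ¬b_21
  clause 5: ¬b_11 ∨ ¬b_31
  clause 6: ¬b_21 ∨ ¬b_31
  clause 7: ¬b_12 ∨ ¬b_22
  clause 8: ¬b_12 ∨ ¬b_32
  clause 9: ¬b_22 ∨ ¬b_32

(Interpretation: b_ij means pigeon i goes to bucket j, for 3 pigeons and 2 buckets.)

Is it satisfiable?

Unsatisfiable

Suppose b_11 = True.
Unit clause (¬b_21) forces b_21 = False.
Unit clause (b_22) forces b_22 = True.
Unit clause (¬b_31) forces b_31 = False.
Unit clause (b_32) forces b_32 = True.
That conflicts with the unit clause (¬b_32).
Backtrack on b_11: now try b_11 = False.
Unit clause (b_12) forces b_12 = True.
Unit clause (¬b_22) forces b_22 = False.
Unit clause (b_21) forces b_21 = True.
Unit clause (¬b_31) forces b_31 = False.
Unit clause (b_32) forces b_32 = True.
That conflicts with the unit clause (¬b_32).
Either choice for b_11 ends in contradiction.
No assignment satisfies every clause.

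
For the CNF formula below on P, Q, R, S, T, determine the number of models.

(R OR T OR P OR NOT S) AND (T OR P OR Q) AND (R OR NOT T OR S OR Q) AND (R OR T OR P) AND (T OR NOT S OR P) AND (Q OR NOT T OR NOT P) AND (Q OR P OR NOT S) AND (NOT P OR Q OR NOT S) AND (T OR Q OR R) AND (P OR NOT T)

There are 2^5 = 32 truth assignments over (P, Q, R, S, T).
Split on P. With P = true, the clauses containing P are satisfied and NOT P drops from the rest; 9 of the 2^4 = 16 assignments to the other variables satisfy what remains.
With P = false, by the same count on the reduced clause set, 1 assignment works.
(One model: P=F, Q=T, R=T, S=F, T=F.)
Total: 9 + 1 = 10.

10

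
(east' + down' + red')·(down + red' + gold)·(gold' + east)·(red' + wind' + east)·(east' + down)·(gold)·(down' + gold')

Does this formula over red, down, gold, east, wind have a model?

Unsatisfiable

(gold) alone gives gold = 1.
(east) alone gives east = 1.
(down) alone gives down = 1.
Now (down') is unsatisfied and unit — conflict.
No assignment satisfies every clause.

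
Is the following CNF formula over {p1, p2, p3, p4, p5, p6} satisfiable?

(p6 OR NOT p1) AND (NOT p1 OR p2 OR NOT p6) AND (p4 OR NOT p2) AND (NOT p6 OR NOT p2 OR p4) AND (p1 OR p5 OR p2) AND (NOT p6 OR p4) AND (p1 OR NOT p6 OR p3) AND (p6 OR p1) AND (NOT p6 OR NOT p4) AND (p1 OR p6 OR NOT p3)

Case p6 = true:
The clause (p4) is unit, so p4 = true.
That conflicts with the unit clause (NOT p4).
Undo p6 and try p6 = false.
The clause (NOT p1) is unit, so p1 = false.
That conflicts with the unit clause (p1).
Neither p6 = true nor p6 = false works.
No assignment satisfies every clause.

No, unsatisfiable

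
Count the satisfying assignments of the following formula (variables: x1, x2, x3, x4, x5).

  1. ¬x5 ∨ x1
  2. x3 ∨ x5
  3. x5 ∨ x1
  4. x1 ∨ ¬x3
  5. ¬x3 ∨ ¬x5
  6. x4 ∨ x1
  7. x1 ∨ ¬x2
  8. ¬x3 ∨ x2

There are 2^5 = 32 truth assignments over (x1, x2, x3, x4, x5).
Split on x1. With x1 = True, the clauses containing x1 are satisfied and ¬x1 drops from the rest; 6 of the 2^4 = 16 assignments to the other variables satisfy what remains.
With x1 = False, by the same count on the reduced clause set, 0 assignments work.
Total: 6 + 0 = 6.

6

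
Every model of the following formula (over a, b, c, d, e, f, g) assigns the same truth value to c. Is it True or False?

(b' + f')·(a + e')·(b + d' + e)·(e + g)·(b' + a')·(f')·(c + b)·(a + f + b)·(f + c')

False

Suppose c = 1.
From the singleton clause (f'), f = 0.
But (f) is also a unit clause — contradiction.
So every satisfying assignment has c = False.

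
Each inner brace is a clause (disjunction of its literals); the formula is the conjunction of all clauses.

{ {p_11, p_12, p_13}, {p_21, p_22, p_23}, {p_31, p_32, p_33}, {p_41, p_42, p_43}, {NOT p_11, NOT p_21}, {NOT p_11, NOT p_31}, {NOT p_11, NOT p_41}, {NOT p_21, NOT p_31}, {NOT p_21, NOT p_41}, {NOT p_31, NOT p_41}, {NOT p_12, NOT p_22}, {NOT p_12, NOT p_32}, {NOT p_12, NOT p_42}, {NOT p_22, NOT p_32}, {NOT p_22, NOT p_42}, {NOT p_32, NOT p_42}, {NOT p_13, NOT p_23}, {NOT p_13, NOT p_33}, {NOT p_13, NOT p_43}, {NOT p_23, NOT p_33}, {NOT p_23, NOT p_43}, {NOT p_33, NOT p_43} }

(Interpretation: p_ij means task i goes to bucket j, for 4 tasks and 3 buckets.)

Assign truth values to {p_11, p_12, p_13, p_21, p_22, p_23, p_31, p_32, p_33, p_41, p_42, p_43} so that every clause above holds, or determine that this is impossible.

UNSATISFIABLE

Suppose p_11 = false.
Suppose p_12 = true.
From the singleton clause (NOT p_22), p_22 = false.
From the singleton clause (NOT p_32), p_32 = false.
From the singleton clause (NOT p_42), p_42 = false.
Suppose p_21 = true.
From the singleton clause (NOT p_31), p_31 = false.
From the singleton clause (p_33), p_33 = true.
From the singleton clause (NOT p_41), p_41 = false.
From the singleton clause (p_43), p_43 = true.
That conflicts with the unit clause (NOT p_43).
That branch fails; take p_21 = false instead.
From the singleton clause (p_23), p_23 = true.
From the singleton clause (NOT p_13), p_13 = false.
From the singleton clause (NOT p_33), p_33 = false.
From the singleton clause (p_31), p_31 = true.
From the singleton clause (NOT p_41), p_41 = false.
From the singleton clause (p_43), p_43 = true.
That conflicts with the unit clause (NOT p_43).
Neither p_21 = true nor p_21 = false works.
That branch fails; take p_12 = false instead.
From the singleton clause (p_13), p_13 = true.
From the singleton clause (NOT p_23), p_23 = false.
From the singleton clause (NOT p_33), p_33 = false.
From the singleton clause (NOT p_43), p_43 = false.
Suppose p_21 = true.
From the singleton clause (NOT p_31), p_31 = false.
From the singleton clause (p_32), p_32 = true.
From the singleton clause (NOT p_41), p_41 = false.
From the singleton clause (p_42), p_42 = true.
That conflicts with the unit clause (NOT p_42).
That branch fails; take p_21 = false instead.
From the singleton clause (p_22), p_22 = true.
From the singleton clause (NOT p_32), p_32 = false.
From the singleton clause (p_31), p_31 = true.
From the singleton clause (NOT p_41), p_41 = false.
From the singleton clause (p_42), p_42 = true.
That conflicts with the unit clause (NOT p_42).
Neither p_21 = true nor p_21 = false works.
Neither p_12 = true nor p_12 = false works.
That branch fails; take p_11 = true instead.
From the singleton clause (NOT p_21), p_21 = false.
From the singleton clause (NOT p_31), p_31 = false.
From the singleton clause (NOT p_41), p_41 = false.
Suppose p_22 = true.
From the singleton clause (NOT p_12), p_12 = false.
From the singleton clause (NOT p_32), p_32 = false.
From the singleton clause (p_33), p_33 = true.
From the singleton clause (NOT p_42), p_42 = false.
From the singleton clause (p_43), p_43 = true.
That conflicts with the unit clause (NOT p_43).
That branch fails; take p_22 = false instead.
From the singleton clause (p_23), p_23 = true.
From the singleton clause (NOT p_13), p_13 = false.
From the singleton clause (NOT p_33), p_33 = false.
From the singleton clause (p_32), p_32 = true.
From the singleton clause (NOT p_12), p_12 = false.
From the singleton clause (NOT p_42), p_42 = false.
From the singleton clause (p_43), p_43 = true.
That conflicts with the unit clause (NOT p_43).
Neither p_22 = true nor p_22 = false works.
Neither p_11 = true nor p_11 = false works.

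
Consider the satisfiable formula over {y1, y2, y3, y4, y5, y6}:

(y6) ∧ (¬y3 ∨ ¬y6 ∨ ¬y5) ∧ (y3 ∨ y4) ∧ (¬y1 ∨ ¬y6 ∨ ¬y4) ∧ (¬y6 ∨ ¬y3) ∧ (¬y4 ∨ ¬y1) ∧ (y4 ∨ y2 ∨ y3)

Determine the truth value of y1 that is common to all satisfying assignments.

False

Suppose y1 = True.
From the singleton clause (y6), y6 = True.
From the singleton clause (¬y4), y4 = False.
From the singleton clause (y3), y3 = True.
That conflicts with the unit clause (¬y3).
So every satisfying assignment has y1 = False.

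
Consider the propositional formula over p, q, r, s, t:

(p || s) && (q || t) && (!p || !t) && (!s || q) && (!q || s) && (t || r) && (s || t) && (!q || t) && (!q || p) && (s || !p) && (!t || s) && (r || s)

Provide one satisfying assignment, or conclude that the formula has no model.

UNSATISFIABLE

Try p = true.
From the singleton clause (!t), t = false.
From the singleton clause (q), q = true.
Now (!q) is unsatisfied and unit — conflict.
Backtrack on p: now try p = false.
From the singleton clause (s), s = true.
From the singleton clause (q), q = true.
Now (!q) is unsatisfied and unit — conflict.
Either choice for p ends in contradiction.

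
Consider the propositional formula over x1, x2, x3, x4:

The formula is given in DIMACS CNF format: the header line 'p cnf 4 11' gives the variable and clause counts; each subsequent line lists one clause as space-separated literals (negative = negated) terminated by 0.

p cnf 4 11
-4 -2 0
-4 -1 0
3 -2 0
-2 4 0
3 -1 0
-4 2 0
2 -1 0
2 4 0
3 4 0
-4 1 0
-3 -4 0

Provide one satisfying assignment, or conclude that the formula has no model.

UNSATISFIABLE

Case x4 = False:
From the singleton clause (¬x2), x2 = False.
That conflicts with the unit clause (x2).
Backtrack on x4: now try x4 = True.
From the singleton clause (¬x2), x2 = False.
That conflicts with the unit clause (x2).
Either choice for x4 ends in contradiction.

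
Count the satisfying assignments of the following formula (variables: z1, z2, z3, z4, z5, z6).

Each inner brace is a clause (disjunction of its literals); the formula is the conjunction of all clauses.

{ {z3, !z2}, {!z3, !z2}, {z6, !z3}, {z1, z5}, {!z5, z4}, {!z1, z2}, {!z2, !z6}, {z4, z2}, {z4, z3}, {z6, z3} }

There are 2^6 = 64 truth assignments over (z1, z2, z3, z4, z5, z6).
Split on z6. With z6 = true, the clauses containing z6 are satisfied and !z6 drops from the rest; 2 of the 2^5 = 32 assignments to the other variables satisfy what remains.
With z6 = false, by the same count on the reduced clause set, 0 assignments work.
(One model: z1=F, z2=F, z3=F, z4=T, z5=T, z6=T.)
Total: 2 + 0 = 2.

2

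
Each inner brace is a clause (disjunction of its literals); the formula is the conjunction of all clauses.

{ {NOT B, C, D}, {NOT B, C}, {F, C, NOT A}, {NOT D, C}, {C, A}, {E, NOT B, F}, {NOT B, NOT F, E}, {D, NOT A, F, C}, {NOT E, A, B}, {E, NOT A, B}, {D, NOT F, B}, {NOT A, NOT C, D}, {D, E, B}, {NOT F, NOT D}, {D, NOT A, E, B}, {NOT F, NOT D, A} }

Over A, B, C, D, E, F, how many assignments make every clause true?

There are 2^6 = 64 truth assignments over (A, B, C, D, E, F).
Split on B. With B = true, the clauses containing B are satisfied and NOT B drops from the rest; 4 of the 2^5 = 32 assignments to the other variables satisfy what remains.
With B = false, by the same count on the reduced clause set, 2 assignments work.
Total: 4 + 2 = 6.

6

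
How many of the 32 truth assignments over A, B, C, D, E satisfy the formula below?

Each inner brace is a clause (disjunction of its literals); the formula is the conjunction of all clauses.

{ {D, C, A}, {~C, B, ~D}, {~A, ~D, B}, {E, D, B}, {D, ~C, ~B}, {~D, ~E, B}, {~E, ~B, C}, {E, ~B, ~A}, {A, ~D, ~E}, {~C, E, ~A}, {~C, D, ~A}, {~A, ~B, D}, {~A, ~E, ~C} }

There are 2^5 = 32 truth assignments over (A, B, C, D, E).
Split on A. With A = 1, the clauses containing A are satisfied and ~A drops from the rest; 1 of the 2^4 = 16 assignments to the other variables satisfy what remains.
With A = 0, by the same count on the reduced clause set, 4 assignments work.
(One model: A=F, B=F, C=F, D=T, E=F.)
Total: 1 + 4 = 5.

5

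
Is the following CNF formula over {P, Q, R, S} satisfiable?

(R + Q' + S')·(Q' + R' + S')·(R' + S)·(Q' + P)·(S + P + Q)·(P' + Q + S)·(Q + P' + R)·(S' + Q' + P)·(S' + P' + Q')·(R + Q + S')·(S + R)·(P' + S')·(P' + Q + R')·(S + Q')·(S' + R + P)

Suppose R = 1.
(S) alone gives S = 1.
(Q') alone gives Q = 0.
(P') alone gives P = 0.
This assignment satisfies each clause.
A satisfying assignment: P ↦ 0; Q ↦ 0; R ↦ 1; S ↦ 1.

Yes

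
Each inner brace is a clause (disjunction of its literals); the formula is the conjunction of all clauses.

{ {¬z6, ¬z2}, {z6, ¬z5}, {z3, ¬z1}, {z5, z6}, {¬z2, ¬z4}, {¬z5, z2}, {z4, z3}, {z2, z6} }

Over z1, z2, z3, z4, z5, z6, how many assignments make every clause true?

There are 2^6 = 64 truth assignments over (z1, z2, z3, z4, z5, z6).
Split on z1. With z1 = True, the clauses containing z1 are satisfied and ¬z1 drops from the rest; 2 of the 2^5 = 32 assignments to the other variables satisfy what remains.
With z1 = False, by the same count on the reduced clause set, 3 assignments work.
Total: 2 + 3 = 5.

5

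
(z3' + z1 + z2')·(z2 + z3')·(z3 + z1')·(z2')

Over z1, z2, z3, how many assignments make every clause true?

1

There are 2^3 = 8 truth assignments over (z1, z2, z3).
Split on z3. With z3 = 1, the clauses containing z3 are satisfied and z3' drops from the rest; 0 of the 2^2 = 4 assignments to the other variables satisfy what remains.
With z3 = 0, by the same count on the reduced clause set, 1 assignment works.
Total: 0 + 1 = 1.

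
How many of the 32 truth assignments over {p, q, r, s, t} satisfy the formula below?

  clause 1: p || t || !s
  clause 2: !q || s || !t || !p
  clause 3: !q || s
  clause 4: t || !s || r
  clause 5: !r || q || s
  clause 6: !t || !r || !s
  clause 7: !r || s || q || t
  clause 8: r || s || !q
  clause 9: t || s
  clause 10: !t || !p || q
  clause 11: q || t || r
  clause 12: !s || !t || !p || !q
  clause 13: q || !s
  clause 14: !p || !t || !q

3

There are 2^5 = 32 truth assignments over (p, q, r, s, t).
Split on r. With r = true, the clauses containing r are satisfied and !r drops from the rest; 1 of the 2^4 = 16 assignments to the other variables satisfy what remains.
With r = false, by the same count on the reduced clause set, 2 assignments work.
(One model: p=F, q=F, r=F, s=F, t=T.)
Total: 1 + 2 = 3.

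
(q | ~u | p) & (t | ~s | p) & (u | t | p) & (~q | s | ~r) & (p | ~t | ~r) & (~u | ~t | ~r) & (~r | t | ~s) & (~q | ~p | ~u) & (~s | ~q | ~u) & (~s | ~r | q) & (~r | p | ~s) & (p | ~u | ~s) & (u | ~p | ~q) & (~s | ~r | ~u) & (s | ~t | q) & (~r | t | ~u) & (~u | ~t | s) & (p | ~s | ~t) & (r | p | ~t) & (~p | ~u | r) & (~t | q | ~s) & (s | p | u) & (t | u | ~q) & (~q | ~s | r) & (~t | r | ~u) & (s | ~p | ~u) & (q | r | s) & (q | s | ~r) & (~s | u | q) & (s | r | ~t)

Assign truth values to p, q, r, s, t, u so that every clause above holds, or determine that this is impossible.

p ↦ 0,  q ↦ 1,  r ↦ 0,  s ↦ 0,  t ↦ 0,  u ↦ 1

Case q = 1:
Case s = 0:
(~r) alone gives r = 0.
(~t) alone gives t = 0.
(u) alone gives u = 1.
(~p) alone gives p = 0.
This assignment satisfies each clause.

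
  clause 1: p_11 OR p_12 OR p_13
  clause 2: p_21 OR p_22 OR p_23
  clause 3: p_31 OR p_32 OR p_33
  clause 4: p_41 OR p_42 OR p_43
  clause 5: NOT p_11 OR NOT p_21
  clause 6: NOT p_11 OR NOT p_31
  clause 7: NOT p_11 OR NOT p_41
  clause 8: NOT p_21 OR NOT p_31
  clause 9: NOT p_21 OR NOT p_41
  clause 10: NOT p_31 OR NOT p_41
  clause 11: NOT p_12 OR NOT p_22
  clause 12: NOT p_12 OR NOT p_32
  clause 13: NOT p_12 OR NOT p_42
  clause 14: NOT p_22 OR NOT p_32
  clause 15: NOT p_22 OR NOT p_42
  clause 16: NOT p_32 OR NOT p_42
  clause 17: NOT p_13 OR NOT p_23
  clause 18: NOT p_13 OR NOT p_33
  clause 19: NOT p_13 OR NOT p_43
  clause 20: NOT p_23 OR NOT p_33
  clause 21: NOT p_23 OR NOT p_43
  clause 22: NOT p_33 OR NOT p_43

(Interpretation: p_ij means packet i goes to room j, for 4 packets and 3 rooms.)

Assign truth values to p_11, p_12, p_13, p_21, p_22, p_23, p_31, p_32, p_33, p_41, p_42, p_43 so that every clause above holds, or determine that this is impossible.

Branch on p_11: set p_11 = false.
Branch on p_12: set p_12 = true.
From the singleton clause (NOT p_22), p_22 = false.
From the singleton clause (NOT p_32), p_32 = false.
From the singleton clause (NOT p_42), p_42 = false.
Branch on p_21: set p_21 = true.
From the singleton clause (NOT p_31), p_31 = false.
From the singleton clause (p_33), p_33 = true.
From the singleton clause (NOT p_41), p_41 = false.
From the singleton clause (p_43), p_43 = true.
Now (NOT p_43) is unsatisfied and unit — conflict.
Undo p_21 and try p_21 = false.
From the singleton clause (p_23), p_23 = true.
From the singleton clause (NOT p_13), p_13 = false.
From the singleton clause (NOT p_33), p_33 = false.
From the singleton clause (p_31), p_31 = true.
From the singleton clause (NOT p_41), p_41 = false.
From the singleton clause (p_43), p_43 = true.
Now (NOT p_43) is unsatisfied and unit — conflict.
Both values of p_21 lead to a conflict.
Undo p_12 and try p_12 = false.
From the singleton clause (p_13), p_13 = true.
From the singleton clause (NOT p_23), p_23 = false.
From the singleton clause (NOT p_33), p_33 = false.
From the singleton clause (NOT p_43), p_43 = false.
Branch on p_21: set p_21 = true.
From the singleton clause (NOT p_31), p_31 = false.
From the singleton clause (p_32), p_32 = true.
From the singleton clause (NOT p_41), p_41 = false.
From the singleton clause (p_42), p_42 = true.
Now (NOT p_42) is unsatisfied and unit — conflict.
Undo p_21 and try p_21 = false.
From the singleton clause (p_22), p_22 = true.
From the singleton clause (NOT p_32), p_32 = false.
From the singleton clause (p_31), p_31 = true.
From the singleton clause (NOT p_41), p_41 = false.
From the singleton clause (p_42), p_42 = true.
Now (NOT p_42) is unsatisfied and unit — conflict.
Both values of p_21 lead to a conflict.
Both values of p_12 lead to a conflict.
Undo p_11 and try p_11 = true.
From the singleton clause (NOT p_21), p_21 = false.
From the singleton clause (NOT p_31), p_31 = false.
From the singleton clause (NOT p_41), p_41 = false.
Branch on p_22: set p_22 = true.
From the singleton clause (NOT p_12), p_12 = false.
From the singleton clause (NOT p_32), p_32 = false.
From the singleton clause (p_33), p_33 = true.
From the singleton clause (NOT p_42), p_42 = false.
From the singleton clause (p_43), p_43 = true.
Now (NOT p_43) is unsatisfied and unit — conflict.
Undo p_22 and try p_22 = false.
From the singleton clause (p_23), p_23 = true.
From the singleton clause (NOT p_13), p_13 = false.
From the singleton clause (NOT p_33), p_33 = false.
From the singleton clause (p_32), p_32 = true.
From the singleton clause (NOT p_12), p_12 = false.
From the singleton clause (NOT p_42), p_42 = false.
From the singleton clause (p_43), p_43 = true.
Now (NOT p_43) is unsatisfied and unit — conflict.
Both values of p_22 lead to a conflict.
Both values of p_11 lead to a conflict.

UNSATISFIABLE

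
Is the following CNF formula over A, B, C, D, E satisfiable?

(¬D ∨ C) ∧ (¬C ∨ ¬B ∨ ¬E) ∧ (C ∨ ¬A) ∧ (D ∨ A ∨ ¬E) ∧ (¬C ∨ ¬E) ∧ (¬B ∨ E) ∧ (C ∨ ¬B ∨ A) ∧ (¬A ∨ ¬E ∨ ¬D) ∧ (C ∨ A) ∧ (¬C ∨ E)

Suppose D = False.
Suppose C = True.
The clause (¬E) is unit, so E = False.
That conflicts with the unit clause (E).
So C must be the other value — set C = False.
The clause (¬A) is unit, so A = False.
That conflicts with the unit clause (A).
Either choice for C ends in contradiction.
So D must be the other value — set D = True.
The clause (C) is unit, so C = True.
The clause (¬E) is unit, so E = False.
That conflicts with the unit clause (E).
Either choice for D ends in contradiction.
No assignment satisfies every clause.

No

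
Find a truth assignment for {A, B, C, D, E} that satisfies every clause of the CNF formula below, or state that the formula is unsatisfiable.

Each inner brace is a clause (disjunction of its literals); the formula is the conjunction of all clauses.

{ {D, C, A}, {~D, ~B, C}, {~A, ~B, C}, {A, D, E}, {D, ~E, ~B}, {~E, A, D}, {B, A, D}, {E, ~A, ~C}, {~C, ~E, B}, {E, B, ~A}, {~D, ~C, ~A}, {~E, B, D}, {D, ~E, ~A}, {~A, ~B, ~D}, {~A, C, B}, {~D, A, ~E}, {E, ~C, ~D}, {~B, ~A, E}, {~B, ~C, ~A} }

Try D = 1.
Try B = 0.
Try C = 0.
(~A) alone gives A = 0.
(~E) alone gives E = 0.
This assignment satisfies each clause.

A=0, B=0, C=0, D=1, E=0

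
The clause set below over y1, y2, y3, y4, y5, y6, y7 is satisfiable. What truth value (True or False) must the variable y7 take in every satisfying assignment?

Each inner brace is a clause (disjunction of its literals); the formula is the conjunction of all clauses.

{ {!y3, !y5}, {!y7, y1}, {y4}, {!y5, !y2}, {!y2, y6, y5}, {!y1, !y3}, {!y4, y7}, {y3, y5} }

Suppose y7 = false.
Unit clause (y4) forces y4 = true.
But (!y4) is also a unit clause — contradiction.
So every satisfying assignment has y7 = True.

True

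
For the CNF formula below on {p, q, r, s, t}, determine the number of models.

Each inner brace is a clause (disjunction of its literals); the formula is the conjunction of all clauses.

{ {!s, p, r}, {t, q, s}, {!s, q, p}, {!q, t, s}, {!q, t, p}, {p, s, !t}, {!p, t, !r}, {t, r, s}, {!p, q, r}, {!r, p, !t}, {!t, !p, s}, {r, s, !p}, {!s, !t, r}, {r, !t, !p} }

3

There are 2^5 = 32 truth assignments over (p, q, r, s, t).
Split on s. With s = true, the clauses containing s are satisfied and !s drops from the rest; 3 of the 2^4 = 16 assignments to the other variables satisfy what remains.
With s = false, by the same count on the reduced clause set, 0 assignments work.
(One model: p=T, q=F, r=T, s=T, t=T.)
Total: 3 + 0 = 3.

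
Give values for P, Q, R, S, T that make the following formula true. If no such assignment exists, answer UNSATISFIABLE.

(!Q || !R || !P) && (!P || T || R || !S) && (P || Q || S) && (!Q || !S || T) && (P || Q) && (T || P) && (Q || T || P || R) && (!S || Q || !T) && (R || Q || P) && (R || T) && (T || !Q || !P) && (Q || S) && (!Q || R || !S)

P=true, Q=true, R=false, S=false, T=true

Suppose P = true.
Suppose Q = true.
The clause (!R) is unit, so R = false.
The clause (T) is unit, so T = true.
The clause (!S) is unit, so S = false.
All clauses are satisfied.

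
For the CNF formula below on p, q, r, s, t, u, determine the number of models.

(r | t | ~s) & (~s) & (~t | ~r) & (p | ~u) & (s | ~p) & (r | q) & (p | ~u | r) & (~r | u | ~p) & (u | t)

There are 2^6 = 64 truth assignments over (p, q, r, s, t, u).
Split on r. With r = 1, the clauses containing r are satisfied and ~r drops from the rest; 0 of the 2^5 = 32 assignments to the other variables satisfy what remains.
With r = 0, by the same count on the reduced clause set, 1 assignment works.
(One model: p=F, q=T, r=F, s=F, t=T, u=F.)
Total: 0 + 1 = 1.

1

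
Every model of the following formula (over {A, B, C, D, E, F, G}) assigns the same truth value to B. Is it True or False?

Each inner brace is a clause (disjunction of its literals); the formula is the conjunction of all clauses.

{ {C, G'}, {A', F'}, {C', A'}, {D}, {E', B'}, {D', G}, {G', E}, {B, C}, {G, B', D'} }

Suppose B = 1.
Unit clause (D) forces D = 1.
Unit clause (E') forces E = 0.
Unit clause (G) forces G = 1.
That conflicts with the unit clause (G').
So every satisfying assignment has B = False.

False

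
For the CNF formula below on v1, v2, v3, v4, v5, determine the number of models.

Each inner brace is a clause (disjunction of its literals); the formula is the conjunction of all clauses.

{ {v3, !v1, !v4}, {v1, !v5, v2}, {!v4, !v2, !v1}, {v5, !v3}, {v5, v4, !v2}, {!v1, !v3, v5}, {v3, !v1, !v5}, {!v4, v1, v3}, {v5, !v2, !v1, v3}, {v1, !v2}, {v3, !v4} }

There are 2^5 = 32 truth assignments over (v1, v2, v3, v4, v5).
Split on v4. With v4 = true, the clauses containing v4 are satisfied and !v4 drops from the rest; 1 of the 2^4 = 16 assignments to the other variables satisfy what remains.
With v4 = false, by the same count on the reduced clause set, 4 assignments work.
Total: 1 + 4 = 5.

5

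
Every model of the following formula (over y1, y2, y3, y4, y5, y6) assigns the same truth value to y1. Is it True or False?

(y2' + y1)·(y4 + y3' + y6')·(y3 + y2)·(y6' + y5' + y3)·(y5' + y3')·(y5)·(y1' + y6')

True

Suppose y1 = 0.
The clause (y2') is unit, so y2 = 0.
The clause (y3) is unit, so y3 = 1.
The clause (y5') is unit, so y5 = 0.
That conflicts with the unit clause (y5).
So every satisfying assignment has y1 = True.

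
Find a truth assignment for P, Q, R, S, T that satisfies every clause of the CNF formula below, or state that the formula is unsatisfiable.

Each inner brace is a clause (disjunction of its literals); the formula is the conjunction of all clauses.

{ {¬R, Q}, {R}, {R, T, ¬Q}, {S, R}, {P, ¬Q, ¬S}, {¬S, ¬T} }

(R) alone gives R = True.
(Q) alone gives Q = True.
Branch on P: set P = False.
(¬S) alone gives S = False.
Every clause is now satisfied; T is unconstrained.

P=False,  Q=True,  R=True,  S=False,  T=True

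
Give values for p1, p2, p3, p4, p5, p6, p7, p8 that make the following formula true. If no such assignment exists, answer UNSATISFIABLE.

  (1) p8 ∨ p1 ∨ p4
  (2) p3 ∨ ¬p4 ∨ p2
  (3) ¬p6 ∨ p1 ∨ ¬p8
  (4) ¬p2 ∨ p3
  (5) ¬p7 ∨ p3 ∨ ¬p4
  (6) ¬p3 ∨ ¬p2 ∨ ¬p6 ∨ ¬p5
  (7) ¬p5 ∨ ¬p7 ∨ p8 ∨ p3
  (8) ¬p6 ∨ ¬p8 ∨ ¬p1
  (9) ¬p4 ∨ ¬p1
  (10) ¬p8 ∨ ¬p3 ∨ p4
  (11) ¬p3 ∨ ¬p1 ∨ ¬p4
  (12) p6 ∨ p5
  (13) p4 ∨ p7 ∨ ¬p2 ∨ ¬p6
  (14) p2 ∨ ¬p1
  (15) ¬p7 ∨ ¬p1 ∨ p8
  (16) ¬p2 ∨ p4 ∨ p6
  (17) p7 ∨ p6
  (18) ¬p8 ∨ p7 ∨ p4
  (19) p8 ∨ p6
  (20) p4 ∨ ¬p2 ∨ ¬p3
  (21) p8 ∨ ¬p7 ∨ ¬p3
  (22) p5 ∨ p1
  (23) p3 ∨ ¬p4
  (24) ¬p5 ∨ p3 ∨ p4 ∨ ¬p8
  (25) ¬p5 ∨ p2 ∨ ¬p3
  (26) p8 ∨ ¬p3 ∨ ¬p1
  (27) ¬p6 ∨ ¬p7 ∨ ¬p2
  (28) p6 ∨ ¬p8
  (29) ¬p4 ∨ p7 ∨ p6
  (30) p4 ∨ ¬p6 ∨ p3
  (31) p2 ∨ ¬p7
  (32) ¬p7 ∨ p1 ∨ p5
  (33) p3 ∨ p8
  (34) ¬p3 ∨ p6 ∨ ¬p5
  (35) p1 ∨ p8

Suppose p2 = False.
(¬p1) alone gives p1 = False.
(p5) alone gives p5 = True.
(¬p3) alone gives p3 = False.
(¬p4) alone gives p4 = False.
(p8) alone gives p8 = True.
That conflicts with the unit clause (¬p8).
That branch fails; take p2 = True instead.
(p3) alone gives p3 = True.
(p4) alone gives p4 = True.
(¬p1) alone gives p1 = False.
(p5) alone gives p5 = True.
(¬p6) alone gives p6 = False.
That conflicts with the unit clause (p6).
Neither p2 = True nor p2 = False works.

UNSATISFIABLE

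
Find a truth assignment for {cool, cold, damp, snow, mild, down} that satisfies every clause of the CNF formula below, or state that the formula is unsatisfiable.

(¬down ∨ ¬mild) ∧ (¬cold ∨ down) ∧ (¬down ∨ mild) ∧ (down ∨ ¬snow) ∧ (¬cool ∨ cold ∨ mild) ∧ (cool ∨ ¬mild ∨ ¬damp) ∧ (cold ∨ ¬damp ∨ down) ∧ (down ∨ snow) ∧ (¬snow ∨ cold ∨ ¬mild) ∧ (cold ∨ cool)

UNSATISFIABLE

Try down = False.
From the singleton clause (¬cold), cold = False.
From the singleton clause (¬snow), snow = False.
Now (snow) is unsatisfied and unit — conflict.
That branch fails; take down = True instead.
From the singleton clause (¬mild), mild = False.
Now (mild) is unsatisfied and unit — conflict.
Both values of down lead to a conflict.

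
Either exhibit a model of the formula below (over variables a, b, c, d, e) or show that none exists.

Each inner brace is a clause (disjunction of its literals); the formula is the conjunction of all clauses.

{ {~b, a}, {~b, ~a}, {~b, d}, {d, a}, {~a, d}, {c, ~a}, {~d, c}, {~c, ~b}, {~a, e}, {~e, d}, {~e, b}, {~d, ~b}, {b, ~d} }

Try b = 0.
(~e) alone gives e = 0.
(~a) alone gives a = 0.
(d) alone gives d = 1.
Now (~d) is unsatisfied and unit — conflict.
Backtrack on b: now try b = 1.
(a) alone gives a = 1.
Now (~a) is unsatisfied and unit — conflict.
Neither b = 1 nor b = 0 works.

UNSATISFIABLE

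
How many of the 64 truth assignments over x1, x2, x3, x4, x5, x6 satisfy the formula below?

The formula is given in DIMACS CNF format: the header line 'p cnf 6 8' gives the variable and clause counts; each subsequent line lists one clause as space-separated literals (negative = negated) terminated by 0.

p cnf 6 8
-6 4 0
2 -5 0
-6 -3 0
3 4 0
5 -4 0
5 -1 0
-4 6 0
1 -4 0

5

There are 2^6 = 64 truth assignments over (x1, x2, x3, x4, x5, x6).
Split on x5. With x5 = True, the clauses containing x5 are satisfied and ¬x5 drops from the rest; 3 of the 2^5 = 32 assignments to the other variables satisfy what remains.
With x5 = False, by the same count on the reduced clause set, 2 assignments work.
(One model: x1=F, x2=F, x3=T, x4=F, x5=F, x6=F.)
Total: 3 + 2 = 5.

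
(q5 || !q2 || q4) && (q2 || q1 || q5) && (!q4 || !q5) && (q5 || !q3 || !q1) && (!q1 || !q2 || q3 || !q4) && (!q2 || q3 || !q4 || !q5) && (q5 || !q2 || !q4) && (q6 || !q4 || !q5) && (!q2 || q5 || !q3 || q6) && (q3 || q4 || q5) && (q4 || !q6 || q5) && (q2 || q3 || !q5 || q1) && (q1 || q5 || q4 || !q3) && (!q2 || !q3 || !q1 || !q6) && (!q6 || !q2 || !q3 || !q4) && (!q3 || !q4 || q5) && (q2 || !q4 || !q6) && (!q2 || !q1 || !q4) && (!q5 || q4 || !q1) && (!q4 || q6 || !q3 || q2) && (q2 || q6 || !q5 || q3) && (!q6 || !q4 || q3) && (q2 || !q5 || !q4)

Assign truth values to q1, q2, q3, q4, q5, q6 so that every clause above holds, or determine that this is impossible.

q1=false, q2=false, q3=true, q4=false, q5=true, q6=true

Try q4 = false.
Try q5 = true.
(!q1) alone gives q1 = false.
Try q2 = false.
(q3) alone gives q3 = true.
No clause remains; q6 is free.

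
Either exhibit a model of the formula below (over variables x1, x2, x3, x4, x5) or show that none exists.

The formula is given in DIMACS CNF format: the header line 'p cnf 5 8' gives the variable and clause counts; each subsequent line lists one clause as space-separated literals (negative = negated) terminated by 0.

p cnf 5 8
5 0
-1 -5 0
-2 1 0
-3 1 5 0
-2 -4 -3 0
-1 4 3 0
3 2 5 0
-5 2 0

UNSATISFIABLE

The clause (x5) is unit, so x5 = True.
The clause (¬x1) is unit, so x1 = False.
The clause (¬x2) is unit, so x2 = False.
That conflicts with the unit clause (x2).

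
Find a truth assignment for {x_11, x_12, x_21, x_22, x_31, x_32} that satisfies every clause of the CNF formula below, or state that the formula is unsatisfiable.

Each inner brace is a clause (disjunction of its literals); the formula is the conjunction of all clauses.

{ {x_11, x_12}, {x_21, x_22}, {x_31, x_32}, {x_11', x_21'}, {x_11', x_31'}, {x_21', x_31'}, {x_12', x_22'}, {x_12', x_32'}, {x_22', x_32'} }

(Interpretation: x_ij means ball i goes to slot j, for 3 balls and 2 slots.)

Suppose x_11 = 1.
From the singleton clause (x_21'), x_21 = 0.
From the singleton clause (x_22), x_22 = 1.
From the singleton clause (x_31'), x_31 = 0.
From the singleton clause (x_32), x_32 = 1.
Now (x_32') is unsatisfied and unit — conflict.
So x_11 must be the other value — set x_11 = 0.
From the singleton clause (x_12), x_12 = 1.
From the singleton clause (x_22'), x_22 = 0.
From the singleton clause (x_21), x_21 = 1.
From the singleton clause (x_31'), x_31 = 0.
From the singleton clause (x_32), x_32 = 1.
Now (x_32') is unsatisfied and unit — conflict.
Neither x_11 = 1 nor x_11 = 0 works.

UNSATISFIABLE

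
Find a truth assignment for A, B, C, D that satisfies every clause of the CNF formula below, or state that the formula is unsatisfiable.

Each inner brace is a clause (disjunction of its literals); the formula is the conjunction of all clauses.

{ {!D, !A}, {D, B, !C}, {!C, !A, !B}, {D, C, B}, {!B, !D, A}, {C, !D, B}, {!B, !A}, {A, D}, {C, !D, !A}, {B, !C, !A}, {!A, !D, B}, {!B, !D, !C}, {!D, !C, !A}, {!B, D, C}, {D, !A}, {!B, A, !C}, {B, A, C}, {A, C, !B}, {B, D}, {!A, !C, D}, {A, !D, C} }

A: false, B: false, C: true, D: true

Suppose D = true.
(!A) alone gives A = false.
(!B) alone gives B = false.
(C) alone gives C = true.
Every clause now holds.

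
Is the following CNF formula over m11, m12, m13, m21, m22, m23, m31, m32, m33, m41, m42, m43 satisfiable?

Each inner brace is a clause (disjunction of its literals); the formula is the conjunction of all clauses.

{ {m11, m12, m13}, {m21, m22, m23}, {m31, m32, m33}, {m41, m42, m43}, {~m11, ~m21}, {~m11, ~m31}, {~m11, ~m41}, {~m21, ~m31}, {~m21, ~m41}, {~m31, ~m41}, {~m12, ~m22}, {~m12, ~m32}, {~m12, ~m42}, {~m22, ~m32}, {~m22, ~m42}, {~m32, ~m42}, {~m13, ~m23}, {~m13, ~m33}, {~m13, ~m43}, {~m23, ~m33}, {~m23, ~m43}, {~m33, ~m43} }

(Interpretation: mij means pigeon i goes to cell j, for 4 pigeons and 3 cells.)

No

Suppose m11 = 0.
Suppose m12 = 1.
From the singleton clause (~m22), m22 = 0.
From the singleton clause (~m32), m32 = 0.
From the singleton clause (~m42), m42 = 0.
Suppose m21 = 1.
From the singleton clause (~m31), m31 = 0.
From the singleton clause (m33), m33 = 1.
From the singleton clause (~m41), m41 = 0.
From the singleton clause (m43), m43 = 1.
But (~m43) is also a unit clause — contradiction.
Undo m21 and try m21 = 0.
From the singleton clause (m23), m23 = 1.
From the singleton clause (~m13), m13 = 0.
From the singleton clause (~m33), m33 = 0.
From the singleton clause (m31), m31 = 1.
From the singleton clause (~m41), m41 = 0.
From the singleton clause (m43), m43 = 1.
But (~m43) is also a unit clause — contradiction.
Either choice for m21 ends in contradiction.
Undo m12 and try m12 = 0.
From the singleton clause (m13), m13 = 1.
From the singleton clause (~m23), m23 = 0.
From the singleton clause (~m33), m33 = 0.
From the singleton clause (~m43), m43 = 0.
Suppose m21 = 1.
From the singleton clause (~m31), m31 = 0.
From the singleton clause (m32), m32 = 1.
From the singleton clause (~m41), m41 = 0.
From the singleton clause (m42), m42 = 1.
But (~m42) is also a unit clause — contradiction.
Undo m21 and try m21 = 0.
From the singleton clause (m22), m22 = 1.
From the singleton clause (~m32), m32 = 0.
From the singleton clause (m31), m31 = 1.
From the singleton clause (~m41), m41 = 0.
From the singleton clause (m42), m42 = 1.
But (~m42) is also a unit clause — contradiction.
Either choice for m21 ends in contradiction.
Either choice for m12 ends in contradiction.
Undo m11 and try m11 = 1.
From the singleton clause (~m21), m21 = 0.
From the singleton clause (~m31), m31 = 0.
From the singleton clause (~m41), m41 = 0.
Suppose m22 = 1.
From the singleton clause (~m12), m12 = 0.
From the singleton clause (~m32), m32 = 0.
From the singleton clause (m33), m33 = 1.
From the singleton clause (~m42), m42 = 0.
From the singleton clause (m43), m43 = 1.
But (~m43) is also a unit clause — contradiction.
Undo m22 and try m22 = 0.
From the singleton clause (m23), m23 = 1.
From the singleton clause (~m13), m13 = 0.
From the singleton clause (~m33), m33 = 0.
From the singleton clause (m32), m32 = 1.
From the singleton clause (~m12), m12 = 0.
From the singleton clause (~m42), m42 = 0.
From the singleton clause (m43), m43 = 1.
But (~m43) is also a unit clause — contradiction.
Either choice for m22 ends in contradiction.
Either choice for m11 ends in contradiction.
No assignment satisfies every clause.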